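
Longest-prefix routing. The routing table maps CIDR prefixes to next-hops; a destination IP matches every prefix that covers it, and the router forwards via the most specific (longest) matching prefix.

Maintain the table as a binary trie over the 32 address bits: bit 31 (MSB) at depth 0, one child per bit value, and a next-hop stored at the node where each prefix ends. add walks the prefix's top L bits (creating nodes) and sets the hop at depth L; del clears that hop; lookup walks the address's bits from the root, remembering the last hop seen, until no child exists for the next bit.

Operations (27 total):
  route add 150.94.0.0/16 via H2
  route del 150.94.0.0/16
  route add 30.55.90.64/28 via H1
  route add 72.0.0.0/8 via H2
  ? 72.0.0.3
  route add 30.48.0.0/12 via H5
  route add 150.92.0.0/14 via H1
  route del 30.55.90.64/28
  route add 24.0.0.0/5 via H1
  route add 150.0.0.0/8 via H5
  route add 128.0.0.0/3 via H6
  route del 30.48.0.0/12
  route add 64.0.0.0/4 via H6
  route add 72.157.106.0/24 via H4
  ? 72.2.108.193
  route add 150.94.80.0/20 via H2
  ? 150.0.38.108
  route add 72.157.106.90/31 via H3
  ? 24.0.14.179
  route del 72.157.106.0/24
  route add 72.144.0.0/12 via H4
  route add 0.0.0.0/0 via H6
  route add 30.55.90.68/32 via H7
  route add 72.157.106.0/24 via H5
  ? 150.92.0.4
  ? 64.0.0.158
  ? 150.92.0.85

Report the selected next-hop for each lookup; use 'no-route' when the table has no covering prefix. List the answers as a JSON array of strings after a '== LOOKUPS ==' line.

Apply in order:
  add 150.94.0.0/16 -> H2 at depth 16
  del 150.94.0.0/16 (clear depth 16)
  add 30.55.90.64/28 -> H1 at depth 28
  add 72.0.0.0/8 -> H2 at depth 8
  lookup 72.0.0.3: bits 01001000 walk d0:-→d1:-→d2:-→d3:-→d4:-→d5:-→d6:-→d7:-→d8:H2 -> H2
  add 30.48.0.0/12 -> H5 at depth 12
  add 150.92.0.0/14 -> H1 at depth 14
  del 30.55.90.64/28 (clear depth 28)
  add 24.0.0.0/5 -> H1 at depth 5
  add 150.0.0.0/8 -> H5 at depth 8
  add 128.0.0.0/3 -> H6 at depth 3
  del 30.48.0.0/12 (clear depth 12)
  add 64.0.0.0/4 -> H6 at depth 4
  add 72.157.106.0/24 -> H4 at depth 24
  lookup 72.2.108.193: bits 01001000 walk d0:-→d1:-→d2:-→d3:-→d4:H6→d5:-→d6:-→d7:-→d8:H2 -> H2
  add 150.94.80.0/20 -> H2 at depth 20
  lookup 150.0.38.108: bits 100101100 walk d0:-→d1:-→d2:-→d3:H6→d4:-→d5:-→d6:-→d7:-→d8:H5→d9:- -> H5
  add 72.157.106.90/31 -> H3 at depth 31
  lookup 24.0.14.179: bits 00011 walk d0:-→d1:-→d2:-→d3:-→d4:-→d5:H1 -> H1
  del 72.157.106.0/24 (clear depth 24)
  add 72.144.0.0/12 -> H4 at depth 12
  add 0.0.0.0/0 -> H6 at depth 0
  add 30.55.90.68/32 -> H7 at depth 32
  add 72.157.106.0/24 -> H5 at depth 24
  lookup 150.92.0.4: bits 10010110010111 walk d0:H6→d1:-→d2:-→d3:H6→d4:-→d5:-→d6:-→d7:-→d8:H5→d9:-→d10:-→d11:-→d12:-→d13:-→d14:H1 -> H1
  lookup 64.0.0.158: bits 0100 walk d0:H6→d1:-→d2:-→d3:-→d4:H6 -> H6
  lookup 150.92.0.85: bits 10010110010111 walk d0:H6→d1:-→d2:-→d3:H6→d4:-→d5:-→d6:-→d7:-→d8:H5→d9:-→d10:-→d11:-→d12:-→d13:-→d14:H1 -> H1

== LOOKUPS ==
["H2","H2","H5","H1","H1","H6","H1"]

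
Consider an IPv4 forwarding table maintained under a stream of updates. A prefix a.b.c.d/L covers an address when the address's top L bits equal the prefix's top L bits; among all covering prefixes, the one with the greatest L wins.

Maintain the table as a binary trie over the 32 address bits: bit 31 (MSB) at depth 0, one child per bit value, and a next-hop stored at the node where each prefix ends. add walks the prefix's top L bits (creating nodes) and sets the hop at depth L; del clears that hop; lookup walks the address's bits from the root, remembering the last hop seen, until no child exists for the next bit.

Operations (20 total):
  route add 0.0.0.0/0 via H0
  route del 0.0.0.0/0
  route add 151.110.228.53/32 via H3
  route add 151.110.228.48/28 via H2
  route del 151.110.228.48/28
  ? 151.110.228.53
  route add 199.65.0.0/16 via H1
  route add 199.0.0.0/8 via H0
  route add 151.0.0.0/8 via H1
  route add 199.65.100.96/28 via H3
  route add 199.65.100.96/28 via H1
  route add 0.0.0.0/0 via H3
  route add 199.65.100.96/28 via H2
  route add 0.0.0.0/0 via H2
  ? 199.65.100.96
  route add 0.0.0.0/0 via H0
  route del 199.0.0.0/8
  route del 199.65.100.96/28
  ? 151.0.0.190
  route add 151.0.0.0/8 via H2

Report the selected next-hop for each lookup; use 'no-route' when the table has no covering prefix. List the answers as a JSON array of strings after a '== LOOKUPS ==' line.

Process each operation:
  add 0.0.0.0/0 -> H0 at depth 0
  del 0.0.0.0/0 (clear depth 0)
  add 151.110.228.53/32 -> H3 at depth 32
  add 151.110.228.48/28 -> H2 at depth 28
  del 151.110.228.48/28 (clear depth 28)
  lookup 151.110.228.53: bits 10010111011011101110010000110101 walk d0:-→d1:-→d2:-→d3:-→d4:-→d5:-→d6:-→d7:-→d8:-→d9:-→d10:-→d11:-→d12:-→d13:-→d14:-→d15:-→d16:-→d17:-→d18:-→d19:-→d20:-→d21:-→d22:-→d23:-→d24:-→d25:-→d26:-→d27:-→d28:-→d29:-→d30:-→d31:-→d32:H3 -> H3
  add 199.65.0.0/16 -> H1 at depth 16
  add 199.0.0.0/8 -> H0 at depth 8
  add 151.0.0.0/8 -> H1 at depth 8
  add 199.65.100.96/28 -> H3 at depth 28
  add 199.65.100.96/28 -> H1 at depth 28
  add 0.0.0.0/0 -> H3 at depth 0
  add 199.65.100.96/28 -> H2 at depth 28
  add 0.0.0.0/0 -> H2 at depth 0
  lookup 199.65.100.96: bits 1100011101000001011001000110 walk d0:H2→d1:-→d2:-→d3:-→d4:-→d5:-→d6:-→d7:-→d8:H0→d9:-→d10:-→d11:-→d12:-→d13:-→d14:-→d15:-→d16:H1→d17:-→d18:-→d19:-→d20:-→d21:-→d22:-→d23:-→d24:-→d25:-→d26:-→d27:-→d28:H2 -> H2
  add 0.0.0.0/0 -> H0 at depth 0
  del 199.0.0.0/8 (clear depth 8)
  del 199.65.100.96/28 (clear depth 28)
  lookup 151.0.0.190: bits 100101110 walk d0:H0→d1:-→d2:-→d3:-→d4:-→d5:-→d6:-→d7:-→d8:H1→d9:- -> H1
  add 151.0.0.0/8 -> H2 at depth 8

== LOOKUPS ==
["H3","H2","H1"]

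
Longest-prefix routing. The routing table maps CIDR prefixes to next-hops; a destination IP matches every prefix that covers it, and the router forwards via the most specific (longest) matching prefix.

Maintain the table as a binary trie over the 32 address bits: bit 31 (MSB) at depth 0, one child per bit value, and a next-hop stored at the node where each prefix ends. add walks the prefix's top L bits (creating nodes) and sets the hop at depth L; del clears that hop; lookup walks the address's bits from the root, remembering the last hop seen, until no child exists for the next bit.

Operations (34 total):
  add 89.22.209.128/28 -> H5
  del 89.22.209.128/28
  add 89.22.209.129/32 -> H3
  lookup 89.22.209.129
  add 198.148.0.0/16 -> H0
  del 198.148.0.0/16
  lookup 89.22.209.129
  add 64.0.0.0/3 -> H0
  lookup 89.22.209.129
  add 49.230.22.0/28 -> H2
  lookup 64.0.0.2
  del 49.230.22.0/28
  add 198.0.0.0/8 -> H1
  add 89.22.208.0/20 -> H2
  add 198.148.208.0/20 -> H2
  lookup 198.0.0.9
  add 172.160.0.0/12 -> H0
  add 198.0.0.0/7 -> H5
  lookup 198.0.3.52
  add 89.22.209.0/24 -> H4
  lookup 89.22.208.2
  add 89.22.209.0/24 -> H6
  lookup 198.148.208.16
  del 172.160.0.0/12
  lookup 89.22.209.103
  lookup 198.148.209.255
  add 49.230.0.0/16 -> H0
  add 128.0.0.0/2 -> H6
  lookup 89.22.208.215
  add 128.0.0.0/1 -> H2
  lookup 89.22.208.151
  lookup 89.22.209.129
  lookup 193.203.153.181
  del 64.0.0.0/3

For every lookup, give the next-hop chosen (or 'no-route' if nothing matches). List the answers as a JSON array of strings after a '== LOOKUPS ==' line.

Trace:
  + 89.22.209.128/28 (H5) depth=28
  del 89.22.209.128/28 (clear depth 28)
  + 89.22.209.129/32 (H3) depth=32
  Q 89.22.209.129: descend 01011001000101101101000110000001 ; hops seen [H3] ; pick H3
  + 198.148.0.0/16 (H0) depth=16
  del 198.148.0.0/16 (clear depth 16)
  Q 89.22.209.129: descend 01011001000101101101000110000001 ; hops seen [H3] ; pick H3
  + 64.0.0.0/3 (H0) depth=3
  Q 89.22.209.129: descend 01011001000101101101000110000001 ; hops seen [H0,H3] ; pick H3
  + 49.230.22.0/28 (H2) depth=28
  Q 64.0.0.2: descend 010 ; hops seen [H0] ; pick H0
  del 49.230.22.0/28 (clear depth 28)
  + 198.0.0.0/8 (H1) depth=8
  + 89.22.208.0/20 (H2) depth=20
  + 198.148.208.0/20 (H2) depth=20
  Q 198.0.0.9: descend 11000110 ; hops seen [H1] ; pick H1
  + 172.160.0.0/12 (H0) depth=12
  + 198.0.0.0/7 (H5) depth=7
  Q 198.0.3.52: descend 11000110 ; hops seen [H5,H1] ; pick H1
  + 89.22.209.0/24 (H4) depth=24
  Q 89.22.208.2: descend 01011001000101101101000 ; hops seen [H0,H2] ; pick H2
  + 89.22.209.0/24 (H6) depth=24
  Q 198.148.208.16: descend 11000110100101001101 ; hops seen [H5,H1,H2] ; pick H2
  del 172.160.0.0/12 (clear depth 12)
  Q 89.22.209.103: descend 010110010001011011010001 ; hops seen [H0,H2,H6] ; pick H6
  Q 198.148.209.255: descend 11000110100101001101 ; hops seen [H5,H1,H2] ; pick H2
  + 49.230.0.0/16 (H0) depth=16
  + 128.0.0.0/2 (H6) depth=2
  Q 89.22.208.215: descend 01011001000101101101000 ; hops seen [H0,H2] ; pick H2
  + 128.0.0.0/1 (H2) depth=1
  Q 89.22.208.151: descend 01011001000101101101000 ; hops seen [H0,H2] ; pick H2
  Q 89.22.209.129: descend 01011001000101101101000110000001 ; hops seen [H0,H2,H6,H3] ; pick H3
  Q 193.203.153.181: descend 11000 ; hops seen [H2] ; pick H2
  del 64.0.0.0/3 (clear depth 3)

== LOOKUPS ==
["H3","H3","H3","H0","H1","H1","H2","H2","H6","H2","H2","H2","H3","H2"]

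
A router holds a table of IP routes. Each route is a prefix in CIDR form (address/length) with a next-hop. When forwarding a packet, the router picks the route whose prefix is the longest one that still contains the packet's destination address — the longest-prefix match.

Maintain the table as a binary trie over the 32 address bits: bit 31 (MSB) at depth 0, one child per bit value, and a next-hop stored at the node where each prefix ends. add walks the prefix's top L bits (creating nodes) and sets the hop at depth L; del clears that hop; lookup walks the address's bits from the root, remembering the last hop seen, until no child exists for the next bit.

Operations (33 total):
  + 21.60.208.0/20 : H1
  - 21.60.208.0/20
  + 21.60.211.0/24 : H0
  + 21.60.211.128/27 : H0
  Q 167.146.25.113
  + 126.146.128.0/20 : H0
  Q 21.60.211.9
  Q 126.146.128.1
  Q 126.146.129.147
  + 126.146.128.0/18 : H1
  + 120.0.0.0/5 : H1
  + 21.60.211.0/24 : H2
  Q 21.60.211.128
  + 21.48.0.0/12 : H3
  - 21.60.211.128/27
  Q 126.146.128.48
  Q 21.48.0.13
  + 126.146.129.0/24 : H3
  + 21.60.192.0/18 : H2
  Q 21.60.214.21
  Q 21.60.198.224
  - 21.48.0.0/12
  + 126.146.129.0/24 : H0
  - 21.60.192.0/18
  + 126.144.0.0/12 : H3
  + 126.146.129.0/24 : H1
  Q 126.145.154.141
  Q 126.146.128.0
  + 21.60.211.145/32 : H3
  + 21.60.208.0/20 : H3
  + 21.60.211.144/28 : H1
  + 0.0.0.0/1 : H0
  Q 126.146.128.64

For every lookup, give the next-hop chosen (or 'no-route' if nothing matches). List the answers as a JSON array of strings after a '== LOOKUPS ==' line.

Trace:
  add 21.60.208.0/20 -> H1 at depth 20
  del 21.60.208.0/20 (clear depth 20)
  add 21.60.211.0/24 -> H0 at depth 24
  add 21.60.211.128/27 -> H0 at depth 27
  ? 167.146.25.113  path d0:-  best=no-route
  add 126.146.128.0/20 -> H0 at depth 20
  ? 21.60.211.9  path d0:-→d1:-→d2:-→d3:-→d4:-→d5:-→d6:-→d7:-→d8:-→d9:-→d10:-→d11:-→d12:-→d13:-→d14:-→d15:-→d16:-→d17:-→d18:-→d19:-→d20:-→d21:-→d22:-→d23:-→d24:H0  best=H0
  ? 126.146.128.1  path d0:-→d1:-→d2:-→d3:-→d4:-→d5:-→d6:-→d7:-→d8:-→d9:-→d10:-→d11:-→d12:-→d13:-→d14:-→d15:-→d16:-→d17:-→d18:-→d19:-→d20:H0  best=H0
  ? 126.146.129.147  path d0:-→d1:-→d2:-→d3:-→d4:-→d5:-→d6:-→d7:-→d8:-→d9:-→d10:-→d11:-→d12:-→d13:-→d14:-→d15:-→d16:-→d17:-→d18:-→d19:-→d20:H0  best=H0
  add 126.146.128.0/18 -> H1 at depth 18
  add 120.0.0.0/5 -> H1 at depth 5
  add 21.60.211.0/24 -> H2 at depth 24
  ? 21.60.211.128  path d0:-→d1:-→d2:-→d3:-→d4:-→d5:-→d6:-→d7:-→d8:-→d9:-→d10:-→d11:-→d12:-→d13:-→d14:-→d15:-→d16:-→d17:-→d18:-→d19:-→d20:-→d21:-→d22:-→d23:-→d24:H2→d25:-→d26:-→d27:H0  best=H0
  add 21.48.0.0/12 -> H3 at depth 12
  del 21.60.211.128/27 (clear depth 27)
  ? 126.146.128.48  path d0:-→d1:-→d2:-→d3:-→d4:-→d5:H1→d6:-→d7:-→d8:-→d9:-→d10:-→d11:-→d12:-→d13:-→d14:-→d15:-→d16:-→d17:-→d18:H1→d19:-→d20:H0  best=H0
  ? 21.48.0.13  path d0:-→d1:-→d2:-→d3:-→d4:-→d5:-→d6:-→d7:-→d8:-→d9:-→d10:-→d11:-→d12:H3  best=H3
  add 126.146.129.0/24 -> H3 at depth 24
  add 21.60.192.0/18 -> H2 at depth 18
  ? 21.60.214.21  path d0:-→d1:-→d2:-→d3:-→d4:-→d5:-→d6:-→d7:-→d8:-→d9:-→d10:-→d11:-→d12:H3→d13:-→d14:-→d15:-→d16:-→d17:-→d18:H2→d19:-→d20:-→d21:-  best=H2
  ? 21.60.198.224  path d0:-→d1:-→d2:-→d3:-→d4:-→d5:-→d6:-→d7:-→d8:-→d9:-→d10:-→d11:-→d12:H3→d13:-→d14:-→d15:-→d16:-→d17:-→d18:H2→d19:-  best=H2
  del 21.48.0.0/12 (clear depth 12)
  add 126.146.129.0/24 -> H0 at depth 24
  del 21.60.192.0/18 (clear depth 18)
  add 126.144.0.0/12 -> H3 at depth 12
  add 126.146.129.0/24 -> H1 at depth 24
  ? 126.145.154.141  path d0:-→d1:-→d2:-→d3:-→d4:-→d5:H1→d6:-→d7:-→d8:-→d9:-→d10:-→d11:-→d12:H3→d13:-→d14:-  best=H3
  ? 126.146.128.0  path d0:-→d1:-→d2:-→d3:-→d4:-→d5:H1→d6:-→d7:-→d8:-→d9:-→d10:-→d11:-→d12:H3→d13:-→d14:-→d15:-→d16:-→d17:-→d18:H1→d19:-→d20:H0→d21:-→d22:-→d23:-  best=H0
  add 21.60.211.145/32 -> H3 at depth 32
  add 21.60.208.0/20 -> H3 at depth 20
  add 21.60.211.144/28 -> H1 at depth 28
  add 0.0.0.0/1 -> H0 at depth 1
  ? 126.146.128.64  path d0:-→d1:H0→d2:-→d3:-→d4:-→d5:H1→d6:-→d7:-→d8:-→d9:-→d10:-→d11:-→d12:H3→d13:-→d14:-→d15:-→d16:-→d17:-→d18:H1→d19:-→d20:H0→d21:-→d22:-→d23:-  best=H0

== LOOKUPS ==
["no-route","H0","H0","H0","H0","H0","H3","H2","H2","H3","H0","H0"]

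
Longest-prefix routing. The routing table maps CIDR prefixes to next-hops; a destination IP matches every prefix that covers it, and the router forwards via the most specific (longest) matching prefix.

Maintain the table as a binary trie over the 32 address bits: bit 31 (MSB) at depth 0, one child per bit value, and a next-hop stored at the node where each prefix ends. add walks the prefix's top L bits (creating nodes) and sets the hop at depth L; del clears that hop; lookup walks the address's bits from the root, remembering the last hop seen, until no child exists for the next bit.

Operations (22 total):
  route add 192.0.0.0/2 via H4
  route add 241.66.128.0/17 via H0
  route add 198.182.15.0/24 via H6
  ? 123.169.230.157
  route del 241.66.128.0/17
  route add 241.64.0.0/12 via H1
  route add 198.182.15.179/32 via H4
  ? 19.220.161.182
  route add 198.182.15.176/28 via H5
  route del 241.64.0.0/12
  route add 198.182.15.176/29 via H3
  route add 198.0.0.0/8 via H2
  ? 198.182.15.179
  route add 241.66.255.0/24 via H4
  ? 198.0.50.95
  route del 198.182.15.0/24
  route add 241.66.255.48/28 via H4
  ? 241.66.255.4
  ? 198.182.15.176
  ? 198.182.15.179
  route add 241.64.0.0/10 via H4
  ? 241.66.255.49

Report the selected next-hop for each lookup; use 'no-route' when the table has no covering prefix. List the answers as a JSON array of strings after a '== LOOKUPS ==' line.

Apply in order:
  add 192.0.0.0/2 -> H4 at depth 2
  add 241.66.128.0/17 -> H0 at depth 17
  add 198.182.15.0/24 -> H6 at depth 24
  ? 123.169.230.157  path d0:-  best=no-route
  - 241.66.128.0/17 clear@17
  add 241.64.0.0/12 -> H1 at depth 12
  add 198.182.15.179/32 -> H4 at depth 32
  ? 19.220.161.182  path d0:-  best=no-route
  add 198.182.15.176/28 -> H5 at depth 28
  - 241.64.0.0/12 clear@12
  add 198.182.15.176/29 -> H3 at depth 29
  add 198.0.0.0/8 -> H2 at depth 8
  ? 198.182.15.179  path d0:-→d1:-→d2:H4→d3:-→d4:-→d5:-→d6:-→d7:-→d8:H2→d9:-→d10:-→d11:-→d12:-→d13:-→d14:-→d15:-→d16:-→d17:-→d18:-→d19:-→d20:-→d21:-→d22:-→d23:-→d24:H6→d25:-→d26:-→d27:-→d28:H5→d29:H3→d30:-→d31:-→d32:H4  best=H4
  add 241.66.255.0/24 -> H4 at depth 24
  ? 198.0.50.95  path d0:-→d1:-→d2:H4→d3:-→d4:-→d5:-→d6:-→d7:-→d8:H2  best=H2
  - 198.182.15.0/24 clear@24
  add 241.66.255.48/28 -> H4 at depth 28
  ? 241.66.255.4  path d0:-→d1:-→d2:H4→d3:-→d4:-→d5:-→d6:-→d7:-→d8:-→d9:-→d10:-→d11:-→d12:-→d13:-→d14:-→d15:-→d16:-→d17:-→d18:-→d19:-→d20:-→d21:-→d22:-→d23:-→d24:H4→d25:-→d26:-  best=H4
  ? 198.182.15.176  path d0:-→d1:-→d2:H4→d3:-→d4:-→d5:-→d6:-→d7:-→d8:H2→d9:-→d10:-→d11:-→d12:-→d13:-→d14:-→d15:-→d16:-→d17:-→d18:-→d19:-→d20:-→d21:-→d22:-→d23:-→d24:-→d25:-→d26:-→d27:-→d28:H5→d29:H3→d30:-  best=H3
  ? 198.182.15.179  path d0:-→d1:-→d2:H4→d3:-→d4:-→d5:-→d6:-→d7:-→d8:H2→d9:-→d10:-→d11:-→d12:-→d13:-→d14:-→d15:-→d16:-→d17:-→d18:-→d19:-→d20:-→d21:-→d22:-→d23:-→d24:-→d25:-→d26:-→d27:-→d28:H5→d29:H3→d30:-→d31:-→d32:H4  best=H4
  add 241.64.0.0/10 -> H4 at depth 10
  ? 241.66.255.49  path d0:-→d1:-→d2:H4→d3:-→d4:-→d5:-→d6:-→d7:-→d8:-→d9:-→d10:H4→d11:-→d12:-→d13:-→d14:-→d15:-→d16:-→d17:-→d18:-→d19:-→d20:-→d21:-→d22:-→d23:-→d24:H4→d25:-→d26:-→d27:-→d28:H4  best=H4

== LOOKUPS ==
["no-route","no-route","H4","H2","H4","H3","H4","H4"]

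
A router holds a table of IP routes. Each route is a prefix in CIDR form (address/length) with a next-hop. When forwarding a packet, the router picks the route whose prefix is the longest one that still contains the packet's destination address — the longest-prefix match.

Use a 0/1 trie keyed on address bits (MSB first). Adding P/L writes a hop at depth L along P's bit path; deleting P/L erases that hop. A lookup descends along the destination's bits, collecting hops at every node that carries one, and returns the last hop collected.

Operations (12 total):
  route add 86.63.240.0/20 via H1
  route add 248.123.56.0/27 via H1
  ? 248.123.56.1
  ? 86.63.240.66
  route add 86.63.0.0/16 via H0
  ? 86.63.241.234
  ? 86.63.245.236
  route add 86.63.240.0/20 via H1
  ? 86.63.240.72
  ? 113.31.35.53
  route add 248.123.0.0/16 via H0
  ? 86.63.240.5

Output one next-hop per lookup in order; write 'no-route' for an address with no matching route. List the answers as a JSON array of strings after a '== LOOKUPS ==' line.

Process each operation:
  add 86.63.240.0/20 -> H1 at depth 20
  add 248.123.56.0/27 -> H1 at depth 27
  ? 248.123.56.1  path d0:-→d1:-→d2:-→d3:-→d4:-→d5:-→d6:-→d7:-→d8:-→d9:-→d10:-→d11:-→d12:-→d13:-→d14:-→d15:-→d16:-→d17:-→d18:-→d19:-→d20:-→d21:-→d22:-→d23:-→d24:-→d25:-→d26:-→d27:H1  best=H1
  ? 86.63.240.66  path d0:-→d1:-→d2:-→d3:-→d4:-→d5:-→d6:-→d7:-→d8:-→d9:-→d10:-→d11:-→d12:-→d13:-→d14:-→d15:-→d16:-→d17:-→d18:-→d19:-→d20:H1  best=H1
  add 86.63.0.0/16 -> H0 at depth 16
  ? 86.63.241.234  path d0:-→d1:-→d2:-→d3:-→d4:-→d5:-→d6:-→d7:-→d8:-→d9:-→d10:-→d11:-→d12:-→d13:-→d14:-→d15:-→d16:H0→d17:-→d18:-→d19:-→d20:H1  best=H1
  ? 86.63.245.236  path d0:-→d1:-→d2:-→d3:-→d4:-→d5:-→d6:-→d7:-→d8:-→d9:-→d10:-→d11:-→d12:-→d13:-→d14:-→d15:-→d16:H0→d17:-→d18:-→d19:-→d20:H1  best=H1
  add 86.63.240.0/20 -> H1 at depth 20
  ? 86.63.240.72  path d0:-→d1:-→d2:-→d3:-→d4:-→d5:-→d6:-→d7:-→d8:-→d9:-→d10:-→d11:-→d12:-→d13:-→d14:-→d15:-→d16:H0→d17:-→d18:-→d19:-→d20:H1  best=H1
  ? 113.31.35.53  path d0:-→d1:-→d2:-  best=no-route
  add 248.123.0.0/16 -> H0 at depth 16
  ? 86.63.240.5  path d0:-→d1:-→d2:-→d3:-→d4:-→d5:-→d6:-→d7:-→d8:-→d9:-→d10:-→d11:-→d12:-→d13:-→d14:-→d15:-→d16:H0→d17:-→d18:-→d19:-→d20:H1  best=H1

== LOOKUPS ==
["H1","H1","H1","H1","H1","no-route","H1"]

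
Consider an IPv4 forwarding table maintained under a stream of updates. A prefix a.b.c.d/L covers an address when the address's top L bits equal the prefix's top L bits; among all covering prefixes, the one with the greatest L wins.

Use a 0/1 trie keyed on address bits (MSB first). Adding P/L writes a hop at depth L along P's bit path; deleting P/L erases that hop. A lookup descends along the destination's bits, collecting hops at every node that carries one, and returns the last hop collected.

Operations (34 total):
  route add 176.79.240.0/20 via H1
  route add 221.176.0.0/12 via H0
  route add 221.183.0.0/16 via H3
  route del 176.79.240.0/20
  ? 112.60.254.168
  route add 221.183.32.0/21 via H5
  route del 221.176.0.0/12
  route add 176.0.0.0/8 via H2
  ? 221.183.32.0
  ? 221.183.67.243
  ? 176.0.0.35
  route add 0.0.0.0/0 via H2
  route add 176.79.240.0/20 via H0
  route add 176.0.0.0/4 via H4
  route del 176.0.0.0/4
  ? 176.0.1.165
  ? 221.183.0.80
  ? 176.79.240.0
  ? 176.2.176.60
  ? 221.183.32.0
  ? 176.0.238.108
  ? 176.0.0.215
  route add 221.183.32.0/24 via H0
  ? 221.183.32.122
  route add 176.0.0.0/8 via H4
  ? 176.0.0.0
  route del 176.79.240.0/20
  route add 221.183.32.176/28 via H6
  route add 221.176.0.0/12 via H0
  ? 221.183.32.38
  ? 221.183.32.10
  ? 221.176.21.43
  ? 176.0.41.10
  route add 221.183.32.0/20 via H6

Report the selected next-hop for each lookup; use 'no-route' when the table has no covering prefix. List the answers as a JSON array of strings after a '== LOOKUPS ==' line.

Apply in order:
  add 176.79.240.0/20 -> H1 at depth 20
  add 221.176.0.0/12 -> H0 at depth 12
  add 221.183.0.0/16 -> H3 at depth 16
  del 176.79.240.0/20 (clear depth 20)
  Q 112.60.254.168: descend ε ; hops seen [∅] ; pick no-route
  add 221.183.32.0/21 -> H5 at depth 21
  del 221.176.0.0/12 (clear depth 12)
  add 176.0.0.0/8 -> H2 at depth 8
  Q 221.183.32.0: descend 110111011011011100100 ; hops seen [H3,H5] ; pick H5
  Q 221.183.67.243: descend 11011101101101110 ; hops seen [H3] ; pick H3
  Q 176.0.0.35: descend 101100000 ; hops seen [H2] ; pick H2
  add 0.0.0.0/0 -> H2 at depth 0
  add 176.79.240.0/20 -> H0 at depth 20
  add 176.0.0.0/4 -> H4 at depth 4
  del 176.0.0.0/4 (clear depth 4)
  Q 176.0.1.165: descend 101100000 ; hops seen [H2,H2] ; pick H2
  Q 221.183.0.80: descend 110111011011011100 ; hops seen [H2,H3] ; pick H3
  Q 176.79.240.0: descend 10110000010011111111 ; hops seen [H2,H2,H0] ; pick H0
  Q 176.2.176.60: descend 101100000 ; hops seen [H2,H2] ; pick H2
  Q 221.183.32.0: descend 110111011011011100100 ; hops seen [H2,H3,H5] ; pick H5
  Q 176.0.238.108: descend 101100000 ; hops seen [H2,H2] ; pick H2
  Q 176.0.0.215: descend 101100000 ; hops seen [H2,H2] ; pick H2
  add 221.183.32.0/24 -> H0 at depth 24
  Q 221.183.32.122: descend 110111011011011100100000 ; hops seen [H2,H3,H5,H0] ; pick H0
  add 176.0.0.0/8 -> H4 at depth 8
  Q 176.0.0.0: descend 101100000 ; hops seen [H2,H4] ; pick H4
  del 176.79.240.0/20 (clear depth 20)
  add 221.183.32.176/28 -> H6 at depth 28
  add 221.176.0.0/12 -> H0 at depth 12
  Q 221.183.32.38: descend 110111011011011100100000 ; hops seen [H2,H0,H3,H5,H0] ; pick H0
  Q 221.183.32.10: descend 110111011011011100100000 ; hops seen [H2,H0,H3,H5,H0] ; pick H0
  Q 221.176.21.43: descend 1101110110110 ; hops seen [H2,H0] ; pick H0
  Q 176.0.41.10: descend 101100000 ; hops seen [H2,H4] ; pick H4
  add 221.183.32.0/20 -> H6 at depth 20

== LOOKUPS ==
["no-route","H5","H3","H2","H2","H3","H0","H2","H5","H2","H2","H0","H4","H0","H0","H0","H4"]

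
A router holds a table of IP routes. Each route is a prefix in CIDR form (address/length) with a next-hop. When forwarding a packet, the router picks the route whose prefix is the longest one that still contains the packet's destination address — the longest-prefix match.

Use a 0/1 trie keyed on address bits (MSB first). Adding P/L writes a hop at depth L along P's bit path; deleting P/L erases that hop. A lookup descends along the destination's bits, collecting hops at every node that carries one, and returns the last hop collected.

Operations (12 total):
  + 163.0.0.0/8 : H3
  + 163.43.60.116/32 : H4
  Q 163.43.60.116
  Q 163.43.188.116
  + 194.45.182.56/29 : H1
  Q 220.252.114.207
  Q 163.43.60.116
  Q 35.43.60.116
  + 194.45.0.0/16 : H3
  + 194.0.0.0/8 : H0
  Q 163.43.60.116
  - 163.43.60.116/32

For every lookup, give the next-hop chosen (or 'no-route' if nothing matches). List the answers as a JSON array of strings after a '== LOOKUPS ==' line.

Process each operation:
  + 163.0.0.0/8 (H3) depth=8
  + 163.43.60.116/32 (H4) depth=32
  lookup 163.43.60.116: bits 10100011001010110011110001110100 walk d0:-→d1:-→d2:-→d3:-→d4:-→d5:-→d6:-→d7:-→d8:H3→d9:-→d10:-→d11:-→d12:-→d13:-→d14:-→d15:-→d16:-→d17:-→d18:-→d19:-→d20:-→d21:-→d22:-→d23:-→d24:-→d25:-→d26:-→d27:-→d28:-→d29:-→d30:-→d31:-→d32:H4 -> H4
  lookup 163.43.188.116: bits 1010001100101011 walk d0:-→d1:-→d2:-→d3:-→d4:-→d5:-→d6:-→d7:-→d8:H3→d9:-→d10:-→d11:-→d12:-→d13:-→d14:-→d15:-→d16:- -> H3
  + 194.45.182.56/29 (H1) depth=29
  lookup 220.252.114.207: bits 110 walk d0:-→d1:-→d2:-→d3:- -> no-route
  lookup 163.43.60.116: bits 10100011001010110011110001110100 walk d0:-→d1:-→d2:-→d3:-→d4:-→d5:-→d6:-→d7:-→d8:H3→d9:-→d10:-→d11:-→d12:-→d13:-→d14:-→d15:-→d16:-→d17:-→d18:-→d19:-→d20:-→d21:-→d22:-→d23:-→d24:-→d25:-→d26:-→d27:-→d28:-→d29:-→d30:-→d31:-→d32:H4 -> H4
  lookup 35.43.60.116: bits ε walk d0:- -> no-route
  + 194.45.0.0/16 (H3) depth=16
  + 194.0.0.0/8 (H0) depth=8
  lookup 163.43.60.116: bits 10100011001010110011110001110100 walk d0:-→d1:-→d2:-→d3:-→d4:-→d5:-→d6:-→d7:-→d8:H3→d9:-→d10:-→d11:-→d12:-→d13:-→d14:-→d15:-→d16:-→d17:-→d18:-→d19:-→d20:-→d21:-→d22:-→d23:-→d24:-→d25:-→d26:-→d27:-→d28:-→d29:-→d30:-→d31:-→d32:H4 -> H4
  - 163.43.60.116/32 clear@32

== LOOKUPS ==
["H4","H3","no-route","H4","no-route","H4"]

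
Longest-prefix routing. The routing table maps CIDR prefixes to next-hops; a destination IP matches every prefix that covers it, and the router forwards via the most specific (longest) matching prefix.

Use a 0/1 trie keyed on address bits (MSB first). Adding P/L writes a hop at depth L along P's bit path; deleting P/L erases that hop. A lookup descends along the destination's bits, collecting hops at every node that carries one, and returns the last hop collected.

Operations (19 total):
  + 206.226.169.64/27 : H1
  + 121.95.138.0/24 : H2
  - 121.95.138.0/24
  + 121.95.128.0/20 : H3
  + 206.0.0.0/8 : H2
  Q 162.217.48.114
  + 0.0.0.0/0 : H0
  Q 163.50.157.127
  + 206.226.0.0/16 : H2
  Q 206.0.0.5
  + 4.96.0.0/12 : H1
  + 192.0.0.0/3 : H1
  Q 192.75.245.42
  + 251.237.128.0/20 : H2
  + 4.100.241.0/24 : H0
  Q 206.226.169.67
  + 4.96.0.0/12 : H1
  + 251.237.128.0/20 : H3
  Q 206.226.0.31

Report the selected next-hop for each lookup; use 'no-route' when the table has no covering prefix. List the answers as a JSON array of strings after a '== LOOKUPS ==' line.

Process each operation:
  add 206.226.169.64/27 -> H1 at depth 27
  add 121.95.138.0/24 -> H2 at depth 24
  - 121.95.138.0/24 clear@24
  add 121.95.128.0/20 -> H3 at depth 20
  add 206.0.0.0/8 -> H2 at depth 8
  Q 162.217.48.114: descend 1 ; hops seen [∅] ; pick no-route
  add 0.0.0.0/0 -> H0 at depth 0
  Q 163.50.157.127: descend 1 ; hops seen [H0] ; pick H0
  add 206.226.0.0/16 -> H2 at depth 16
  Q 206.0.0.5: descend 11001110 ; hops seen [H0,H2] ; pick H2
  add 4.96.0.0/12 -> H1 at depth 12
  add 192.0.0.0/3 -> H1 at depth 3
  Q 192.75.245.42: descend 1100 ; hops seen [H0,H1] ; pick H1
  add 251.237.128.0/20 -> H2 at depth 20
  add 4.100.241.0/24 -> H0 at depth 24
  Q 206.226.169.67: descend 110011101110001010101001010 ; hops seen [H0,H1,H2,H2,H1] ; pick H1
  add 4.96.0.0/12 -> H1 at depth 12
  add 251.237.128.0/20 -> H3 at depth 20
  Q 206.226.0.31: descend 1100111011100010 ; hops seen [H0,H1,H2,H2] ; pick H2

== LOOKUPS ==
["no-route","H0","H2","H1","H1","H2"]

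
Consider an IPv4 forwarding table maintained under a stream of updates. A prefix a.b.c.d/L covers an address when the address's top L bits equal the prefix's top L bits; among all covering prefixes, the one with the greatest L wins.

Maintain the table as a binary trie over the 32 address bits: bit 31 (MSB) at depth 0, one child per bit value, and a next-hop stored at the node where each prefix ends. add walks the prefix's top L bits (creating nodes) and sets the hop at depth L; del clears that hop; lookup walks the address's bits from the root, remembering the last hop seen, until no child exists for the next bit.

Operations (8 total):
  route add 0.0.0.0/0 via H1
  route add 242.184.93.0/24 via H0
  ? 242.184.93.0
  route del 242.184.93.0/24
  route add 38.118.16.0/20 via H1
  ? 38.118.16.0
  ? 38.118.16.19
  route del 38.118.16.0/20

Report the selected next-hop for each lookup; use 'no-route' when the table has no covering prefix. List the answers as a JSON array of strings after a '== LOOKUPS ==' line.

Apply in order:
  add 0.0.0.0/0 -> H1 at depth 0
  add 242.184.93.0/24 -> H0 at depth 24
  lookup 242.184.93.0: bits 111100101011100001011101 walk d0:H1→d1:-→d2:-→d3:-→d4:-→d5:-→d6:-→d7:-→d8:-→d9:-→d10:-→d11:-→d12:-→d13:-→d14:-→d15:-→d16:-→d17:-→d18:-→d19:-→d20:-→d21:-→d22:-→d23:-→d24:H0 -> H0
  - 242.184.93.0/24 clear@24
  add 38.118.16.0/20 -> H1 at depth 20
  lookup 38.118.16.0: bits 00100110011101100001 walk d0:H1→d1:-→d2:-→d3:-→d4:-→d5:-→d6:-→d7:-→d8:-→d9:-→d10:-→d11:-→d12:-→d13:-→d14:-→d15:-→d16:-→d17:-→d18:-→d19:-→d20:H1 -> H1
  lookup 38.118.16.19: bits 00100110011101100001 walk d0:H1→d1:-→d2:-→d3:-→d4:-→d5:-→d6:-→d7:-→d8:-→d9:-→d10:-→d11:-→d12:-→d13:-→d14:-→d15:-→d16:-→d17:-→d18:-→d19:-→d20:H1 -> H1
  - 38.118.16.0/20 clear@20

== LOOKUPS ==
["H0","H1","H1"]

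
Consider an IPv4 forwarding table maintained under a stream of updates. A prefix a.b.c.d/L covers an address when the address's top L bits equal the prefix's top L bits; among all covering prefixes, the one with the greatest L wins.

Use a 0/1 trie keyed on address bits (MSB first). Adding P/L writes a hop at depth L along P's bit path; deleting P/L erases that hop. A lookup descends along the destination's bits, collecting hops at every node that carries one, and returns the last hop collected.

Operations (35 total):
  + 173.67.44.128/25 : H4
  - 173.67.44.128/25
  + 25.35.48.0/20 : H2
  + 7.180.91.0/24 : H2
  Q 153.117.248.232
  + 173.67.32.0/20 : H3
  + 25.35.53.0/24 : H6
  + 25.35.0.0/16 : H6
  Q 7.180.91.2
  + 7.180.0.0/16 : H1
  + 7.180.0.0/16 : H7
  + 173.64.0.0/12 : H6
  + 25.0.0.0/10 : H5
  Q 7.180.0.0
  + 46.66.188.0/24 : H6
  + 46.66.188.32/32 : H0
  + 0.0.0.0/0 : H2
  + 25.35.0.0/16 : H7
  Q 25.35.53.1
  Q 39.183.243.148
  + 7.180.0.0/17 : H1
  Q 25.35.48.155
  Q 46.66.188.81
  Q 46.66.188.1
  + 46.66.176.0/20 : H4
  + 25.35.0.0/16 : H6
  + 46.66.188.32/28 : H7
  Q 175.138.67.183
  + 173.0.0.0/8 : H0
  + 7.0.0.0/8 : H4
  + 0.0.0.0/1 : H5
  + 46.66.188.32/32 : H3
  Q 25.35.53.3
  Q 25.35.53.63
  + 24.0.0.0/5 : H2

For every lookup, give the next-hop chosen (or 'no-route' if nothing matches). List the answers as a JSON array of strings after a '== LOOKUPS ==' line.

Trace:
  + 173.67.44.128/25 (H4) depth=25
  del 173.67.44.128/25 (clear depth 25)
  + 25.35.48.0/20 (H2) depth=20
  + 7.180.91.0/24 (H2) depth=24
  ? 153.117.248.232  path d0:-→d1:-→d2:-  best=no-route
  + 173.67.32.0/20 (H3) depth=20
  + 25.35.53.0/24 (H6) depth=24
  + 25.35.0.0/16 (H6) depth=16
  ? 7.180.91.2  path d0:-→d1:-→d2:-→d3:-→d4:-→d5:-→d6:-→d7:-→d8:-→d9:-→d10:-→d11:-→d12:-→d13:-→d14:-→d15:-→d16:-→d17:-→d18:-→d19:-→d20:-→d21:-→d22:-→d23:-→d24:H2  best=H2
  + 7.180.0.0/16 (H1) depth=16
  + 7.180.0.0/16 (H7) depth=16
  + 173.64.0.0/12 (H6) depth=12
  + 25.0.0.0/10 (H5) depth=10
  ? 7.180.0.0  path d0:-→d1:-→d2:-→d3:-→d4:-→d5:-→d6:-→d7:-→d8:-→d9:-→d10:-→d11:-→d12:-→d13:-→d14:-→d15:-→d16:H7→d17:-  best=H7
  + 46.66.188.0/24 (H6) depth=24
  + 46.66.188.32/32 (H0) depth=32
  + 0.0.0.0/0 (H2) depth=0
  + 25.35.0.0/16 (H7) depth=16
  ? 25.35.53.1  path d0:H2→d1:-→d2:-→d3:-→d4:-→d5:-→d6:-→d7:-→d8:-→d9:-→d10:H5→d11:-→d12:-→d13:-→d14:-→d15:-→d16:H7→d17:-→d18:-→d19:-→d20:H2→d21:-→d22:-→d23:-→d24:H6  best=H6
  ? 39.183.243.148  path d0:H2→d1:-→d2:-→d3:-→d4:-  best=H2
  + 7.180.0.0/17 (H1) depth=17
  ? 25.35.48.155  path d0:H2→d1:-→d2:-→d3:-→d4:-→d5:-→d6:-→d7:-→d8:-→d9:-→d10:H5→d11:-→d12:-→d13:-→d14:-→d15:-→d16:H7→d17:-→d18:-→d19:-→d20:H2→d21:-  best=H2
  ? 46.66.188.81  path d0:H2→d1:-→d2:-→d3:-→d4:-→d5:-→d6:-→d7:-→d8:-→d9:-→d10:-→d11:-→d12:-→d13:-→d14:-→d15:-→d16:-→d17:-→d18:-→d19:-→d20:-→d21:-→d22:-→d23:-→d24:H6→d25:-  best=H6
  ? 46.66.188.1  path d0:H2→d1:-→d2:-→d3:-→d4:-→d5:-→d6:-→d7:-→d8:-→d9:-→d10:-→d11:-→d12:-→d13:-→d14:-→d15:-→d16:-→d17:-→d18:-→d19:-→d20:-→d21:-→d22:-→d23:-→d24:H6→d25:-→d26:-  best=H6
  + 46.66.176.0/20 (H4) depth=20
  + 25.35.0.0/16 (H6) depth=16
  + 46.66.188.32/28 (H7) depth=28
  ? 175.138.67.183  path d0:H2→d1:-→d2:-→d3:-→d4:-→d5:-→d6:-  best=H2
  + 173.0.0.0/8 (H0) depth=8
  + 7.0.0.0/8 (H4) depth=8
  + 0.0.0.0/1 (H5) depth=1
  + 46.66.188.32/32 (H3) depth=32
  ? 25.35.53.3  path d0:H2→d1:H5→d2:-→d3:-→d4:-→d5:-→d6:-→d7:-→d8:-→d9:-→d10:H5→d11:-→d12:-→d13:-→d14:-→d15:-→d16:H6→d17:-→d18:-→d19:-→d20:H2→d21:-→d22:-→d23:-→d24:H6  best=H6
  ? 25.35.53.63  path d0:H2→d1:H5→d2:-→d3:-→d4:-→d5:-→d6:-→d7:-→d8:-→d9:-→d10:H5→d11:-→d12:-→d13:-→d14:-→d15:-→d16:H6→d17:-→d18:-→d19:-→d20:H2→d21:-→d22:-→d23:-→d24:H6  best=H6
  + 24.0.0.0/5 (H2) depth=5

== LOOKUPS ==
["no-route","H2","H7","H6","H2","H2","H6","H6","H2","H6","H6"]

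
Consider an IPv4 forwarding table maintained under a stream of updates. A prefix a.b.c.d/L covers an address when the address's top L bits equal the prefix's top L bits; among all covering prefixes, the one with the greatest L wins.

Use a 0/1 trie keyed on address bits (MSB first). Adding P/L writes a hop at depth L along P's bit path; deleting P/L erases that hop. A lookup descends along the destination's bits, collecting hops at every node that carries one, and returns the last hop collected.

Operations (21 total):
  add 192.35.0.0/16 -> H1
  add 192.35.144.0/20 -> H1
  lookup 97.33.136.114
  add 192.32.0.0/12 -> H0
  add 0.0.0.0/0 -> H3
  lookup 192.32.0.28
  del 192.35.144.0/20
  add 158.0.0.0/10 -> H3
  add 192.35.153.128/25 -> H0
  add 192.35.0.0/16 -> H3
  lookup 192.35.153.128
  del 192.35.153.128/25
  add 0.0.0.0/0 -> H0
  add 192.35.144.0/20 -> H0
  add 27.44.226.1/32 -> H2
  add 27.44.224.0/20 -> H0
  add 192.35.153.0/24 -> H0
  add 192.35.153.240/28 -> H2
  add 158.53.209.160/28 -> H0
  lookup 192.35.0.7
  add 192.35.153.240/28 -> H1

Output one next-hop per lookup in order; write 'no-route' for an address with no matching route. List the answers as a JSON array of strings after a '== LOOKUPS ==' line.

Apply in order:
  add 192.35.0.0/16 -> H1 at depth 16
  add 192.35.144.0/20 -> H1 at depth 20
  Q 97.33.136.114: descend ε ; hops seen [∅] ; pick no-route
  add 192.32.0.0/12 -> H0 at depth 12
  add 0.0.0.0/0 -> H3 at depth 0
  Q 192.32.0.28: descend 11000000001000 ; hops seen [H3,H0] ; pick H0
  del 192.35.144.0/20 (clear depth 20)
  add 158.0.0.0/10 -> H3 at depth 10
  add 192.35.153.128/25 -> H0 at depth 25
  add 192.35.0.0/16 -> H3 at depth 16
  Q 192.35.153.128: descend 1100000000100011100110011 ; hops seen [H3,H0,H3,H0] ; pick H0
  del 192.35.153.128/25 (clear depth 25)
  add 0.0.0.0/0 -> H0 at depth 0
  add 192.35.144.0/20 -> H0 at depth 20
  add 27.44.226.1/32 -> H2 at depth 32
  add 27.44.224.0/20 -> H0 at depth 20
  add 192.35.153.0/24 -> H0 at depth 24
  add 192.35.153.240/28 -> H2 at depth 28
  add 158.53.209.160/28 -> H0 at depth 28
  Q 192.35.0.7: descend 1100000000100011 ; hops seen [H0,H0,H3] ; pick H3
  add 192.35.153.240/28 -> H1 at depth 28

== LOOKUPS ==
["no-route","H0","H0","H3"]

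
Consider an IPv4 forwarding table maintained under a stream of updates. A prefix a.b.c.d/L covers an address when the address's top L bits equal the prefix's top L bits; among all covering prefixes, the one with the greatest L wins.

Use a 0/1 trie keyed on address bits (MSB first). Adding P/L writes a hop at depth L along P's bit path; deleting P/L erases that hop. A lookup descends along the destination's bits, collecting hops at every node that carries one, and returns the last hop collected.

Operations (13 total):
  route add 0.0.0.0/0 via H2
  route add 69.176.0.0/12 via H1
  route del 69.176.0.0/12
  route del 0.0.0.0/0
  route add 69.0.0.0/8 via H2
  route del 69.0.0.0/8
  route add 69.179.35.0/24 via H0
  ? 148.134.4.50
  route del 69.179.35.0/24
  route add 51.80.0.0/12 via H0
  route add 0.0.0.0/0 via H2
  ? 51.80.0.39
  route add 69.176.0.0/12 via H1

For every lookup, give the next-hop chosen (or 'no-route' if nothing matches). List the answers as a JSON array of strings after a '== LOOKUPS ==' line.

Apply in order:
  add 0.0.0.0/0 -> H2 at depth 0
  add 69.176.0.0/12 -> H1 at depth 12
  del 69.176.0.0/12 (clear depth 12)
  del 0.0.0.0/0 (clear depth 0)
  add 69.0.0.0/8 -> H2 at depth 8
  del 69.0.0.0/8 (clear depth 8)
  add 69.179.35.0/24 -> H0 at depth 24
  lookup 148.134.4.50: bits ε walk d0:- -> no-route
  del 69.179.35.0/24 (clear depth 24)
  add 51.80.0.0/12 -> H0 at depth 12
  add 0.0.0.0/0 -> H2 at depth 0
  lookup 51.80.0.39: bits 001100110101 walk d0:H2→d1:-→d2:-→d3:-→d4:-→d5:-→d6:-→d7:-→d8:-→d9:-→d10:-→d11:-→d12:H0 -> H0
  add 69.176.0.0/12 -> H1 at depth 12

== LOOKUPS ==
["no-route","H0"]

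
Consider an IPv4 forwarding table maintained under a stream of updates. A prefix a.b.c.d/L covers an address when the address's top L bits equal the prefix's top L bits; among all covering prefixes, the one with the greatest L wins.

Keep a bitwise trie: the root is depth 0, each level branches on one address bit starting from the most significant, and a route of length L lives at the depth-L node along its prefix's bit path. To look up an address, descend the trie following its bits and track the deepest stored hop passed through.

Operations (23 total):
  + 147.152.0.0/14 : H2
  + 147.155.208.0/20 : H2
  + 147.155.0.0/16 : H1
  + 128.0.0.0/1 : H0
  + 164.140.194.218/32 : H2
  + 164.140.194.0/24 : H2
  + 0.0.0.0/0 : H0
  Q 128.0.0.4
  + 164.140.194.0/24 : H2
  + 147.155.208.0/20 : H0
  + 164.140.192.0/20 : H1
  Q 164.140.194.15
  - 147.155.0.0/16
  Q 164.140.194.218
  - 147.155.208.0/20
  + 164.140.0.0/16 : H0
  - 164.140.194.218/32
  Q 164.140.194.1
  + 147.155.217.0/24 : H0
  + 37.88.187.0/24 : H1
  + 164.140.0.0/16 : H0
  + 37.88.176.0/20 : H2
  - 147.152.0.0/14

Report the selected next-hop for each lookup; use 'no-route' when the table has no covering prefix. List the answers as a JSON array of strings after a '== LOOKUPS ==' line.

Trace:
  + 147.152.0.0/14 (H2) depth=14
  + 147.155.208.0/20 (H2) depth=20
  + 147.155.0.0/16 (H1) depth=16
  + 128.0.0.0/1 (H0) depth=1
  + 164.140.194.218/32 (H2) depth=32
  + 164.140.194.0/24 (H2) depth=24
  + 0.0.0.0/0 (H0) depth=0
  ? 128.0.0.4  path d0:H0→d1:H0→d2:-→d3:-  best=H0
  + 164.140.194.0/24 (H2) depth=24
  + 147.155.208.0/20 (H0) depth=20
  + 164.140.192.0/20 (H1) depth=20
  ? 164.140.194.15  path d0:H0→d1:H0→d2:-→d3:-→d4:-→d5:-→d6:-→d7:-→d8:-→d9:-→d10:-→d11:-→d12:-→d13:-→d14:-→d15:-→d16:-→d17:-→d18:-→d19:-→d20:H1→d21:-→d22:-→d23:-→d24:H2  best=H2
  - 147.155.0.0/16 clear@16
  ? 164.140.194.218  path d0:H0→d1:H0→d2:-→d3:-→d4:-→d5:-→d6:-→d7:-→d8:-→d9:-→d10:-→d11:-→d12:-→d13:-→d14:-→d15:-→d16:-→d17:-→d18:-→d19:-→d20:H1→d21:-→d22:-→d23:-→d24:H2→d25:-→d26:-→d27:-→d28:-→d29:-→d30:-→d31:-→d32:H2  best=H2
  - 147.155.208.0/20 clear@20
  + 164.140.0.0/16 (H0) depth=16
  - 164.140.194.218/32 clear@32
  ? 164.140.194.1  path d0:H0→d1:H0→d2:-→d3:-→d4:-→d5:-→d6:-→d7:-→d8:-→d9:-→d10:-→d11:-→d12:-→d13:-→d14:-→d15:-→d16:H0→d17:-→d18:-→d19:-→d20:H1→d21:-→d22:-→d23:-→d24:H2  best=H2
  + 147.155.217.0/24 (H0) depth=24
  + 37.88.187.0/24 (H1) depth=24
  + 164.140.0.0/16 (H0) depth=16
  + 37.88.176.0/20 (H2) depth=20
  - 147.152.0.0/14 clear@14

== LOOKUPS ==
["H0","H2","H2","H2"]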